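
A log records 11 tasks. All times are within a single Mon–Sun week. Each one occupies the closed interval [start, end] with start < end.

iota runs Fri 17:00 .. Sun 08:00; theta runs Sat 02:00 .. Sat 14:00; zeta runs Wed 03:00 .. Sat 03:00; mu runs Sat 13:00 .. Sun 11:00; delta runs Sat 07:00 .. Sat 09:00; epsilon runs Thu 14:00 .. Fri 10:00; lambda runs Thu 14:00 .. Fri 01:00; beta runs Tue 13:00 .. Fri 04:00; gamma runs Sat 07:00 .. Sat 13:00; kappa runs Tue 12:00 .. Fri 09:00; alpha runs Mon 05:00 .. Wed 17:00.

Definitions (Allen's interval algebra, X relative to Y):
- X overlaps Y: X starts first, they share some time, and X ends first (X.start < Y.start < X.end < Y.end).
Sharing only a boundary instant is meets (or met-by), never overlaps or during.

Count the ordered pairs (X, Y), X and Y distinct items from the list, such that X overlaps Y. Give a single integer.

11

Checking all 110 ordered pairs for relation 'overlaps'; matching pairs in alphabetical order:
(alpha, beta): alpha overlaps beta ✓
(alpha, kappa): alpha overlaps kappa ✓
(alpha, zeta): alpha overlaps zeta ✓
(beta, epsilon): beta overlaps epsilon ✓
(beta, zeta): beta overlaps zeta ✓
(iota, mu): iota overlaps mu ✓
(kappa, epsilon): kappa overlaps epsilon ✓
(kappa, zeta): kappa overlaps zeta ✓
(theta, mu): theta overlaps mu ✓
(zeta, iota): zeta overlaps iota ✓
(zeta, theta): zeta overlaps theta ✓
Count: 11.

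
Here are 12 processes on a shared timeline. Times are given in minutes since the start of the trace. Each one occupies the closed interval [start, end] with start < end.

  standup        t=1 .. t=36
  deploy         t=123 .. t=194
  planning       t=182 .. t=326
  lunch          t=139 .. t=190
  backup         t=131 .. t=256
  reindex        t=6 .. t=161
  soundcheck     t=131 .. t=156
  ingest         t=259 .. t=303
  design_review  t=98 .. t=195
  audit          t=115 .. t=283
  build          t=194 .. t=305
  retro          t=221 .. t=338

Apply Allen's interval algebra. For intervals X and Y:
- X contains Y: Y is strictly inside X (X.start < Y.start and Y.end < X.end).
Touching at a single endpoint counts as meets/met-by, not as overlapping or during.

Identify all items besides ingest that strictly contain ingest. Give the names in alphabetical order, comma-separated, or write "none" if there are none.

build, planning, retro

Target ingest = [t=259, t=303].
audit [t=115, t=283] → overlaps → no.
backup [t=131, t=256] → before → no.
build [t=194, t=305] → contains → yes.
deploy [t=123, t=194] → before → no.
design_review [t=98, t=195] → before → no.
lunch [t=139, t=190] → before → no.
planning [t=182, t=326] → contains → yes.
reindex [t=6, t=161] → before → no.
retro [t=221, t=338] → contains → yes.
soundcheck [t=131, t=156] → before → no.
standup [t=1, t=36] → before → no.
Result: build, planning, retro.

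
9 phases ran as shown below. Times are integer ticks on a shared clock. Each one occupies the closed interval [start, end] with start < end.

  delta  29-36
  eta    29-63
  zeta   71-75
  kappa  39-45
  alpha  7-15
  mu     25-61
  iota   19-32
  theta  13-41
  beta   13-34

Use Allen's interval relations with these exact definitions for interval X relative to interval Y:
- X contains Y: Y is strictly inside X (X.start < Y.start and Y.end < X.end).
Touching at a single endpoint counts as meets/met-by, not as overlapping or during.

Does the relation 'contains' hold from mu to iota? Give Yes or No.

No

mu = [25, 61], iota = [19, 32].
Actual relation of mu to iota: overlapped-by.
Asked whether 'contains' holds → No.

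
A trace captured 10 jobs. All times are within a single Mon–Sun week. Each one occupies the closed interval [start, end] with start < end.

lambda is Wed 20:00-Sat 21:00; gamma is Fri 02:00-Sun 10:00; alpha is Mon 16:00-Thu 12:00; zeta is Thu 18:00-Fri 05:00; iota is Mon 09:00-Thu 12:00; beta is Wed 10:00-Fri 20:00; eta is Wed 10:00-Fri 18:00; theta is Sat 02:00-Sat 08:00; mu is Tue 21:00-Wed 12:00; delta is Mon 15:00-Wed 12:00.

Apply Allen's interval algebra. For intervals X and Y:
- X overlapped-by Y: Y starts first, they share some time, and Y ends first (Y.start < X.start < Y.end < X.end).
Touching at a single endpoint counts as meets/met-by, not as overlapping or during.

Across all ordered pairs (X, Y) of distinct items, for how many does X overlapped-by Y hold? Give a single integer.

17

Checking all 90 ordered pairs for relation 'overlapped-by'; matching pairs in alphabetical order:
(alpha, delta): alpha overlapped-by delta ✓
(beta, alpha): beta overlapped-by alpha ✓
(beta, delta): beta overlapped-by delta ✓
(beta, iota): beta overlapped-by iota ✓
(beta, mu): beta overlapped-by mu ✓
(eta, alpha): eta overlapped-by alpha ✓
(eta, delta): eta overlapped-by delta ✓
(eta, iota): eta overlapped-by iota ✓
(eta, mu): eta overlapped-by mu ✓
(gamma, beta): gamma overlapped-by beta ✓
(gamma, eta): gamma overlapped-by eta ✓
(gamma, lambda): gamma overlapped-by lambda ✓
(gamma, zeta): gamma overlapped-by zeta ✓
(lambda, alpha): lambda overlapped-by alpha ✓
(lambda, beta): lambda overlapped-by beta ✓
(lambda, eta): lambda overlapped-by eta ✓
(lambda, iota): lambda overlapped-by iota ✓
Count: 17.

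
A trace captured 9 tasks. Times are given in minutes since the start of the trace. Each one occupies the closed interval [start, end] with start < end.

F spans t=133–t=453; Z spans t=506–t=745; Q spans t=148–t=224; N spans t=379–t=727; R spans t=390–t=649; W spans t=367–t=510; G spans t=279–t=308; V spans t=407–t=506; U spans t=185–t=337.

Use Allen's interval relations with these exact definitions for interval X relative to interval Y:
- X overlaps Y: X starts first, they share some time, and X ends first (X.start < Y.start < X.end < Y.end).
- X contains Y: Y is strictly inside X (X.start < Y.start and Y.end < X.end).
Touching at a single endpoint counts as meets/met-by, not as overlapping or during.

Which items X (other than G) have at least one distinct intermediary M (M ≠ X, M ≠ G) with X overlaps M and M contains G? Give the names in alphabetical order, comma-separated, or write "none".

Q

Target G = [t=279, t=308].
Intermediaries M with M contains G: F, U.
Via F — items with X overlaps F: none.
Via U — items with X overlaps U: Q.
Union: Q.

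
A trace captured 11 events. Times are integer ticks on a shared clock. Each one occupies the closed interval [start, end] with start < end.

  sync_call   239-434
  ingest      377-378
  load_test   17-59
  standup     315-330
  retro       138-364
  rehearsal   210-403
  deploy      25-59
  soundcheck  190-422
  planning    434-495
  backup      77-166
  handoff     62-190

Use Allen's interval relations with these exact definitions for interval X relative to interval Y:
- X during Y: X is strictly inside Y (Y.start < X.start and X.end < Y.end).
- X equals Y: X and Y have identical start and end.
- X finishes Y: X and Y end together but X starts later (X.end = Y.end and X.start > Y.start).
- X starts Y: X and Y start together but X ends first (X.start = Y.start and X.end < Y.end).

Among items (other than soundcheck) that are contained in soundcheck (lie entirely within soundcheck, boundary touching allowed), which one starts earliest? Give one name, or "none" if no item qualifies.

rehearsal

Target soundcheck = [190, 422].
backup [77, 166] → before → excluded.
deploy [25, 59] → before → excluded.
handoff [62, 190] → meets → excluded.
ingest [377, 378] → during → candidate.
load_test [17, 59] → before → excluded.
planning [434, 495] → after → excluded.
rehearsal [210, 403] → during → candidate.
retro [138, 364] → overlaps → excluded.
standup [315, 330] → during → candidate.
sync_call [239, 434] → overlapped-by → excluded.
Among candidates, earliest start is 210 → rehearsal.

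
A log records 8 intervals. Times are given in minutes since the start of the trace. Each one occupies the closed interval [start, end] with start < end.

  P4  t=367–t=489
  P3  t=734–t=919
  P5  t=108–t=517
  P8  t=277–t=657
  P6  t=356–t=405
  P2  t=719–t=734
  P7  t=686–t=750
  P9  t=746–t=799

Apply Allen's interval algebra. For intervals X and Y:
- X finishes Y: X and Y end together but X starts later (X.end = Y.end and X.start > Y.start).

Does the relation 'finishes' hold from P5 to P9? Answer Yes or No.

No

P5 = [t=108, t=517], P9 = [t=746, t=799].
Actual relation of P5 to P9: before.
Asked whether 'finishes' holds → No.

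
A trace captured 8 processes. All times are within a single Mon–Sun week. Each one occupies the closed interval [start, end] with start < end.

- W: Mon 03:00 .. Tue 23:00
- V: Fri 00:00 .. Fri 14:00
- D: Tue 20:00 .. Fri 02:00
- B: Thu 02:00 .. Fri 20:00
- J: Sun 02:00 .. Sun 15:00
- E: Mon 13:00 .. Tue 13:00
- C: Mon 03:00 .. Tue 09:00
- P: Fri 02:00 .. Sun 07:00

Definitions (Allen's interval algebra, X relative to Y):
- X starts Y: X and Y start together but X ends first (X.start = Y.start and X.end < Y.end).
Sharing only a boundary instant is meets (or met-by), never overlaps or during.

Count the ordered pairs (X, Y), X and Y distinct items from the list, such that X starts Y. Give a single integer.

1

Checking all 56 ordered pairs for relation 'starts'; matching pairs in alphabetical order:
(C, W): C starts W ✓
Count: 1.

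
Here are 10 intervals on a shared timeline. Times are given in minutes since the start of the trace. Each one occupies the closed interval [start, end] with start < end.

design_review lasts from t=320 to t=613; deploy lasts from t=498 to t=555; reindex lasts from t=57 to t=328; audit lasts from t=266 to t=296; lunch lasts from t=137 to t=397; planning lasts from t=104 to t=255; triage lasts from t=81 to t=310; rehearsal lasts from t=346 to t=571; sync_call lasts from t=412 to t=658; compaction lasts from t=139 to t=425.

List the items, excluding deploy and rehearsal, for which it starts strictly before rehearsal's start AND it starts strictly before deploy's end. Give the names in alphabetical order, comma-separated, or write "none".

audit, compaction, design_review, lunch, planning, reindex, triage

Conditions: its start is strictly before rehearsal's start (X.start < t=346) AND its start is strictly before deploy's end (X.start < t=555).
audit: start t=266 < t=346? ✓; start t=266 < t=555? ✓ → yes.
compaction: start t=139 < t=346? ✓; start t=139 < t=555? ✓ → yes.
design_review: start t=320 < t=346? ✓; start t=320 < t=555? ✓ → yes.
lunch: start t=137 < t=346? ✓; start t=137 < t=555? ✓ → yes.
planning: start t=104 < t=346? ✓; start t=104 < t=555? ✓ → yes.
reindex: start t=57 < t=346? ✓; start t=57 < t=555? ✓ → yes.
sync_call: start t=412 < t=346? ✗; start t=412 < t=555? ✓ → no.
triage: start t=81 < t=346? ✓; start t=81 < t=555? ✓ → yes.
Result: audit, compaction, design_review, lunch, planning, reindex, triage.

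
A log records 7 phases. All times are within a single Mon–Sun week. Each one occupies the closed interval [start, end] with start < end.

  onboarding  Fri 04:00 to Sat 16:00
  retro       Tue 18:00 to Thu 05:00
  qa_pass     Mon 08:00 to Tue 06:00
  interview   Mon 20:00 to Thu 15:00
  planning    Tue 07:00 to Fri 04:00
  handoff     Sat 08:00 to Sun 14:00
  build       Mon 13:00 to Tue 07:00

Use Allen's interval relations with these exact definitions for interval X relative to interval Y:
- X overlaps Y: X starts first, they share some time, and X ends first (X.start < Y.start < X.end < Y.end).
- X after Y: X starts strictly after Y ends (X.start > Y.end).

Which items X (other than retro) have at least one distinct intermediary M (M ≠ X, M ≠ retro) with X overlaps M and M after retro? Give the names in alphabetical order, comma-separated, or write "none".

onboarding

Target retro = [Tue 18:00, Thu 05:00].
Intermediaries M with M after retro: handoff, onboarding.
Via handoff — items with X overlaps handoff: onboarding.
Via onboarding — items with X overlaps onboarding: none.
Union: onboarding.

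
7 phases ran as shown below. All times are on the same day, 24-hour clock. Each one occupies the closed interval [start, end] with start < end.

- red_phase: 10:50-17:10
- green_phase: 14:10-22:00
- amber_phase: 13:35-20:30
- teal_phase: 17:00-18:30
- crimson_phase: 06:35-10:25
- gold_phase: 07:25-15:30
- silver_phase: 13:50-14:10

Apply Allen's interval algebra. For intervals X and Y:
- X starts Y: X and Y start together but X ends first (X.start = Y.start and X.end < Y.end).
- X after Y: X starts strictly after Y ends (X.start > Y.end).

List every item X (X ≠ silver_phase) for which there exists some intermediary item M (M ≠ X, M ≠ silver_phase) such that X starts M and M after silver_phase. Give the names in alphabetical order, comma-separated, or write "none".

Target silver_phase = [13:50, 14:10].
Intermediaries M with M after silver_phase: teal_phase.
Via teal_phase — items with X starts teal_phase: none.
Union: none.

none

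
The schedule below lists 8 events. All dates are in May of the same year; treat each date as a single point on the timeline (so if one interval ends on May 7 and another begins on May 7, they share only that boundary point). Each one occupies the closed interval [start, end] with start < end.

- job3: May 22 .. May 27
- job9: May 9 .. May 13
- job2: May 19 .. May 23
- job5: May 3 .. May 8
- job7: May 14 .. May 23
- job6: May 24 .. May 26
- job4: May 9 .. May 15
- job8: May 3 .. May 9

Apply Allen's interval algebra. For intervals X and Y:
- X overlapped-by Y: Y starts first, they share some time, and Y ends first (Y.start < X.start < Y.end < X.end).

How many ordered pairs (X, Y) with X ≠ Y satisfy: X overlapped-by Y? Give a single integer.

3

Checking all 56 ordered pairs for relation 'overlapped-by'; matching pairs in alphabetical order:
(job3, job2): job3 overlapped-by job2 ✓
(job3, job7): job3 overlapped-by job7 ✓
(job7, job4): job7 overlapped-by job4 ✓
Count: 3.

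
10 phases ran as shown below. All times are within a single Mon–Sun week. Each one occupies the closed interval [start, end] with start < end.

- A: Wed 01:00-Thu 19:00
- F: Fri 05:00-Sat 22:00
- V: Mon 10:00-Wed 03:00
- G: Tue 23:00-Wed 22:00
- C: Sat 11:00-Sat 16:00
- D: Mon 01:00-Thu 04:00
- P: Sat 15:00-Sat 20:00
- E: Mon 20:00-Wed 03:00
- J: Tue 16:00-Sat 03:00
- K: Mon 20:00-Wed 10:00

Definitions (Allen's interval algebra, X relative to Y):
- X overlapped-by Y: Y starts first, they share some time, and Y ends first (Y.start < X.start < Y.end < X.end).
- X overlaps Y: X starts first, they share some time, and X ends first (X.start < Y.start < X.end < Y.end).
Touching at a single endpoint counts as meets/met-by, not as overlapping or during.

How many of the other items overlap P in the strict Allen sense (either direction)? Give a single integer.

1

Target P = [Sat 15:00, Sat 20:00].
A [Wed 01:00, Thu 19:00] → before → no.
C [Sat 11:00, Sat 16:00] → overlaps → counts.
D [Mon 01:00, Thu 04:00] → before → no.
E [Mon 20:00, Wed 03:00] → before → no.
F [Fri 05:00, Sat 22:00] → contains → no.
G [Tue 23:00, Wed 22:00] → before → no.
J [Tue 16:00, Sat 03:00] → before → no.
K [Mon 20:00, Wed 10:00] → before → no.
V [Mon 10:00, Wed 03:00] → before → no.
Total: 1.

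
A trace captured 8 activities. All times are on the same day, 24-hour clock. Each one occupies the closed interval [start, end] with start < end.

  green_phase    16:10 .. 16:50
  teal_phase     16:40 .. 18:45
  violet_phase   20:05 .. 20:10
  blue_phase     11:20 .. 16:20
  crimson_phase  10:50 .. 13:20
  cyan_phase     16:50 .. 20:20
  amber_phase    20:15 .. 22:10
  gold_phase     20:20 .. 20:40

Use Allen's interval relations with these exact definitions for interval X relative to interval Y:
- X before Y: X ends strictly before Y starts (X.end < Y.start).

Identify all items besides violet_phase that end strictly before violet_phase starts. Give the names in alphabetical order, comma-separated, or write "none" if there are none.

blue_phase, crimson_phase, green_phase, teal_phase

Target violet_phase = [20:05, 20:10].
amber_phase [20:15, 22:10] → after → no.
blue_phase [11:20, 16:20] → before → yes.
crimson_phase [10:50, 13:20] → before → yes.
cyan_phase [16:50, 20:20] → contains → no.
gold_phase [20:20, 20:40] → after → no.
green_phase [16:10, 16:50] → before → yes.
teal_phase [16:40, 18:45] → before → yes.
Result: blue_phase, crimson_phase, green_phase, teal_phase.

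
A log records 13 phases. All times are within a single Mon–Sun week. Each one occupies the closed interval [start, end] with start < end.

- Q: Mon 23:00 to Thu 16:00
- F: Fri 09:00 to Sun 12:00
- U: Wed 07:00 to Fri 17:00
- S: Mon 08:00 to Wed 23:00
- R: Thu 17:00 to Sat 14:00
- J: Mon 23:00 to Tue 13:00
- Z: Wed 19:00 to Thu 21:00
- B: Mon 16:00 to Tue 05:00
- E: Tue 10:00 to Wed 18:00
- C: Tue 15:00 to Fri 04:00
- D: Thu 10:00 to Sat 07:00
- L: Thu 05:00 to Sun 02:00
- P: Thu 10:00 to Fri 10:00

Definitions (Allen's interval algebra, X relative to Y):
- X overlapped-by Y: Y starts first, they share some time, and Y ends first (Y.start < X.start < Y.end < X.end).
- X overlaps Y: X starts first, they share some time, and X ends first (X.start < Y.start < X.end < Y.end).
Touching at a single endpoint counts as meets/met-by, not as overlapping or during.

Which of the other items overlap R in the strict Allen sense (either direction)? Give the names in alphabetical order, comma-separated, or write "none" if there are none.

Target R = [Thu 17:00, Sat 14:00].
B [Mon 16:00, Tue 05:00] → before → no.
C [Tue 15:00, Fri 04:00] → overlaps → yes.
D [Thu 10:00, Sat 07:00] → overlaps → yes.
E [Tue 10:00, Wed 18:00] → before → no.
F [Fri 09:00, Sun 12:00] → overlapped-by → yes.
J [Mon 23:00, Tue 13:00] → before → no.
L [Thu 05:00, Sun 02:00] → contains → no.
P [Thu 10:00, Fri 10:00] → overlaps → yes.
Q [Mon 23:00, Thu 16:00] → before → no.
S [Mon 08:00, Wed 23:00] → before → no.
U [Wed 07:00, Fri 17:00] → overlaps → yes.
Z [Wed 19:00, Thu 21:00] → overlaps → yes.
Result: C, D, F, P, U, Z.

C, D, F, P, U, Z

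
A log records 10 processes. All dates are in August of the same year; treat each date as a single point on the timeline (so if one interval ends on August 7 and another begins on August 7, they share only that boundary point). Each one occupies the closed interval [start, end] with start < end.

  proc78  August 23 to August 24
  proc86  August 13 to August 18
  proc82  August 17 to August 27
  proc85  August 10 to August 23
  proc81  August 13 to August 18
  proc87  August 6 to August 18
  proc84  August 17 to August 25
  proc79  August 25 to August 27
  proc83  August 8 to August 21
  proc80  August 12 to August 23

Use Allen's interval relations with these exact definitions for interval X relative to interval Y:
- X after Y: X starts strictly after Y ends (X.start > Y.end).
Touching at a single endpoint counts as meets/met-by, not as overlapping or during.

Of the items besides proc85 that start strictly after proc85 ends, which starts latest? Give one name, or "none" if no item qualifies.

proc79

Target proc85 = [August 10, August 23].
proc78 [August 23, August 24] → met-by → excluded.
proc79 [August 25, August 27] → after → candidate.
proc80 [August 12, August 23] → finishes → excluded.
proc81 [August 13, August 18] → during → excluded.
proc82 [August 17, August 27] → overlapped-by → excluded.
proc83 [August 8, August 21] → overlaps → excluded.
proc84 [August 17, August 25] → overlapped-by → excluded.
proc86 [August 13, August 18] → during → excluded.
proc87 [August 6, August 18] → overlaps → excluded.
Among candidates, latest start is August 25 → proc79.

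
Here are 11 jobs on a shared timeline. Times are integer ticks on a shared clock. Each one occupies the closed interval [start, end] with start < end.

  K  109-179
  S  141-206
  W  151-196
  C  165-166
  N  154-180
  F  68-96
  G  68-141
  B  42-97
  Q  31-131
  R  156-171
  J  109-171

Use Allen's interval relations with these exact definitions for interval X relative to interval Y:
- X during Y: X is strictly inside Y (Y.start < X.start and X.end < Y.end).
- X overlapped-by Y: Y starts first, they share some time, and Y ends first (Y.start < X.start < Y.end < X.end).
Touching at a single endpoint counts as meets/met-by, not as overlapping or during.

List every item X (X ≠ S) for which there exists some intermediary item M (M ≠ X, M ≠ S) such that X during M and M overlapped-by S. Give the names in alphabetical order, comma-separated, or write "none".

Target S = [141, 206].
Intermediaries M with M overlapped-by S: none.
Union: none.

none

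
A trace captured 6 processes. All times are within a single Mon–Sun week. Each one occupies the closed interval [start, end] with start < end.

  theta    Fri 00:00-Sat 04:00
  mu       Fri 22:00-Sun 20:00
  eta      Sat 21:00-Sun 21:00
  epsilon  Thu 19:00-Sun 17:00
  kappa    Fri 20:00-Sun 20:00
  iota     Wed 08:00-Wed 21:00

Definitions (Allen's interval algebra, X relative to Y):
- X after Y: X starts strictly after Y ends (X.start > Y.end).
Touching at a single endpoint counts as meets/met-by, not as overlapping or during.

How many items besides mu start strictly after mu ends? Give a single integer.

Target mu = [Fri 22:00, Sun 20:00].
epsilon [Thu 19:00, Sun 17:00] → overlaps → no.
eta [Sat 21:00, Sun 21:00] → overlapped-by → no.
iota [Wed 08:00, Wed 21:00] → before → no.
kappa [Fri 20:00, Sun 20:00] → finished-by → no.
theta [Fri 00:00, Sat 04:00] → overlaps → no.
Total: 0.

0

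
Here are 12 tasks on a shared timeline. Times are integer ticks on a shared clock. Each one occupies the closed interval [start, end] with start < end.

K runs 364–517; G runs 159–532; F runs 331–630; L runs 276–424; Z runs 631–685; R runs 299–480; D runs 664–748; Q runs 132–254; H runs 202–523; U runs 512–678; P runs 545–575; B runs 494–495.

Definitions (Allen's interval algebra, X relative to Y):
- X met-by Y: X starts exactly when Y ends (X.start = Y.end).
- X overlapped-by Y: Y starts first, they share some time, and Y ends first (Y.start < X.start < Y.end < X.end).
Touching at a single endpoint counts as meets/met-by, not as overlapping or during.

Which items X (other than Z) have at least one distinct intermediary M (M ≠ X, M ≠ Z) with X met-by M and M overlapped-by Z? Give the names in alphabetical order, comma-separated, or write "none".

Target Z = [631, 685].
Intermediaries M with M overlapped-by Z: D.
Via D — items with X met-by D: none.
Union: none.

none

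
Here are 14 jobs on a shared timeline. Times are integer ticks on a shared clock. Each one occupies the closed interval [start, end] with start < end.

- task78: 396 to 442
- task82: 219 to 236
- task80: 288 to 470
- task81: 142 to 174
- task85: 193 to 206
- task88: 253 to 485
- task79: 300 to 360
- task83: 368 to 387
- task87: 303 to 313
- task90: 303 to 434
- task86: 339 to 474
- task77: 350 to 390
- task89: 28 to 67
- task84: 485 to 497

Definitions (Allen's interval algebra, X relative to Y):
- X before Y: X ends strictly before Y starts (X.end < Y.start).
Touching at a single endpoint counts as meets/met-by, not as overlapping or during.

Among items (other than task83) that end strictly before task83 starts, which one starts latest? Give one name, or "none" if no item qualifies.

Target task83 = [368, 387].
task77 [350, 390] → contains → excluded.
task78 [396, 442] → after → excluded.
task79 [300, 360] → before → candidate.
task80 [288, 470] → contains → excluded.
task81 [142, 174] → before → candidate.
task82 [219, 236] → before → candidate.
task84 [485, 497] → after → excluded.
task85 [193, 206] → before → candidate.
task86 [339, 474] → contains → excluded.
task87 [303, 313] → before → candidate.
task88 [253, 485] → contains → excluded.
task89 [28, 67] → before → candidate.
task90 [303, 434] → contains → excluded.
Among candidates, latest start is 303 → task87.

task87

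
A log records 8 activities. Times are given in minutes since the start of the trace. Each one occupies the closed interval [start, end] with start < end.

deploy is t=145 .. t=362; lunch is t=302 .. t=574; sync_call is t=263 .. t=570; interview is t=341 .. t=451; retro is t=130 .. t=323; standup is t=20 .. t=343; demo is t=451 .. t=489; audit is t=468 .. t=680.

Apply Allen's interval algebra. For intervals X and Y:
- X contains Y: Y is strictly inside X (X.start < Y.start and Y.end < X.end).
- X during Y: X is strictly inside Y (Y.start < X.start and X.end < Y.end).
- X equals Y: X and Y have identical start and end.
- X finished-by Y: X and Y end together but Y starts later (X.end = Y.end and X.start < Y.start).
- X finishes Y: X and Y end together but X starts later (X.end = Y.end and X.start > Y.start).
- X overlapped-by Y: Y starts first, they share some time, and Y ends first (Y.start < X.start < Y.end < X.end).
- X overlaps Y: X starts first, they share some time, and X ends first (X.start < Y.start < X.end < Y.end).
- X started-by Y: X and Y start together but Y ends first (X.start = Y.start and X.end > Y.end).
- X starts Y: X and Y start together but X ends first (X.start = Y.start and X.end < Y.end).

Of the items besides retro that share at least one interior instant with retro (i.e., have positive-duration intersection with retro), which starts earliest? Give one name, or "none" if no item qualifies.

standup

Target retro = [t=130, t=323].
audit [t=468, t=680] → after → excluded.
demo [t=451, t=489] → after → excluded.
deploy [t=145, t=362] → overlapped-by → candidate.
interview [t=341, t=451] → after → excluded.
lunch [t=302, t=574] → overlapped-by → candidate.
standup [t=20, t=343] → contains → candidate.
sync_call [t=263, t=570] → overlapped-by → candidate.
Among candidates, earliest start is t=20 → standup.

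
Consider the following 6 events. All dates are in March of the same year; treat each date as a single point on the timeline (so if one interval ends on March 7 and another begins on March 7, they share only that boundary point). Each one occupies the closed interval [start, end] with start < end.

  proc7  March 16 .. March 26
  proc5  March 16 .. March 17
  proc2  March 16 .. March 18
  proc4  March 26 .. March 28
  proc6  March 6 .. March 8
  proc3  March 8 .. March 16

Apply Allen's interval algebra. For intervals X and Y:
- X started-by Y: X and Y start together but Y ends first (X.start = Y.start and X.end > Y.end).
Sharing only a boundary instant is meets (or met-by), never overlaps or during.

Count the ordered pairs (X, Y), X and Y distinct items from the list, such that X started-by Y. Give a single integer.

Checking all 30 ordered pairs for relation 'started-by'; matching pairs in alphabetical order:
(proc2, proc5): proc2 started-by proc5 ✓
(proc7, proc2): proc7 started-by proc2 ✓
(proc7, proc5): proc7 started-by proc5 ✓
Count: 3.

3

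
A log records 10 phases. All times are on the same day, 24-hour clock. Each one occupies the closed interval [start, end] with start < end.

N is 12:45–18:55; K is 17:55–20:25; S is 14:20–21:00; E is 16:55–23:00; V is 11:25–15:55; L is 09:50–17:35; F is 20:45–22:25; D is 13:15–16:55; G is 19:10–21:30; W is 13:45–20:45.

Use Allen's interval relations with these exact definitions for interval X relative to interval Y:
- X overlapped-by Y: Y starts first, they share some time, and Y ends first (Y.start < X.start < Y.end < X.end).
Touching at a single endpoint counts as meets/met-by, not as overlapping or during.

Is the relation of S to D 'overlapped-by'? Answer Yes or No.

S = [14:20, 21:00], D = [13:15, 16:55].
Actual relation of S to D: overlapped-by.
Asked whether 'overlapped-by' holds → Yes.

Yes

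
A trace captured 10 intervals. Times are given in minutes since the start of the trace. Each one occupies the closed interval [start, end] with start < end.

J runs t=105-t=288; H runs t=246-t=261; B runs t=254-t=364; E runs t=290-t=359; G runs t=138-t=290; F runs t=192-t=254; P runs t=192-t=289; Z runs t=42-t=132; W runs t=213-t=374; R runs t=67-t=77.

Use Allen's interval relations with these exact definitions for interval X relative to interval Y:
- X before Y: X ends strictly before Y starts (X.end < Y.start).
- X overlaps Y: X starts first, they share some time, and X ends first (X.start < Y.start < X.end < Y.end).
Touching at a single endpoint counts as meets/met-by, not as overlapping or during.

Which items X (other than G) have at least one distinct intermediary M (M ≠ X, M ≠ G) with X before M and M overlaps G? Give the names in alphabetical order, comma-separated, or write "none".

Target G = [t=138, t=290].
Intermediaries M with M overlaps G: J.
Via J — items with X before J: R.
Union: R.

R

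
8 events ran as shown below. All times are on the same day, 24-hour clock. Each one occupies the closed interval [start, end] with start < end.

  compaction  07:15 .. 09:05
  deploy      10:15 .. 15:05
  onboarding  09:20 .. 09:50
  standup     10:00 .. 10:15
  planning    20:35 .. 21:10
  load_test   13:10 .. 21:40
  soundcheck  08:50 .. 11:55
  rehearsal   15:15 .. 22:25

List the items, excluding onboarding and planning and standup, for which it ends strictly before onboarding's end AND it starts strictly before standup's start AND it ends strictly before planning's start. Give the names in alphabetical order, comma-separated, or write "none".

compaction

Conditions: its end is strictly before onboarding's end (X.end < 09:50) AND its start is strictly before standup's start (X.start < 10:00) AND its end is strictly before planning's start (X.end < 20:35).
compaction: end 09:05 < 09:50? ✓; start 07:15 < 10:00? ✓; end 09:05 < 20:35? ✓ → yes.
deploy: end 15:05 < 09:50? ✗; start 10:15 < 10:00? ✗; end 15:05 < 20:35? ✓ → no.
load_test: end 21:40 < 09:50? ✗; start 13:10 < 10:00? ✗; end 21:40 < 20:35? ✗ → no.
rehearsal: end 22:25 < 09:50? ✗; start 15:15 < 10:00? ✗; end 22:25 < 20:35? ✗ → no.
soundcheck: end 11:55 < 09:50? ✗; start 08:50 < 10:00? ✓; end 11:55 < 20:35? ✓ → no.
Result: compaction.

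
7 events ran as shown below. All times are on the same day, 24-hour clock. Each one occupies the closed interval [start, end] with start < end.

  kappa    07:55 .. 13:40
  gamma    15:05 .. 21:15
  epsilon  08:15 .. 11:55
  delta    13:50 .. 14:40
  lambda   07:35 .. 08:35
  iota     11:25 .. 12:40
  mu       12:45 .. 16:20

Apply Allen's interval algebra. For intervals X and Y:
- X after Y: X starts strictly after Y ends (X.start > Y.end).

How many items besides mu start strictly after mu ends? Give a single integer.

Target mu = [12:45, 16:20].
delta [13:50, 14:40] → during → no.
epsilon [08:15, 11:55] → before → no.
gamma [15:05, 21:15] → overlapped-by → no.
iota [11:25, 12:40] → before → no.
kappa [07:55, 13:40] → overlaps → no.
lambda [07:35, 08:35] → before → no.
Total: 0.

0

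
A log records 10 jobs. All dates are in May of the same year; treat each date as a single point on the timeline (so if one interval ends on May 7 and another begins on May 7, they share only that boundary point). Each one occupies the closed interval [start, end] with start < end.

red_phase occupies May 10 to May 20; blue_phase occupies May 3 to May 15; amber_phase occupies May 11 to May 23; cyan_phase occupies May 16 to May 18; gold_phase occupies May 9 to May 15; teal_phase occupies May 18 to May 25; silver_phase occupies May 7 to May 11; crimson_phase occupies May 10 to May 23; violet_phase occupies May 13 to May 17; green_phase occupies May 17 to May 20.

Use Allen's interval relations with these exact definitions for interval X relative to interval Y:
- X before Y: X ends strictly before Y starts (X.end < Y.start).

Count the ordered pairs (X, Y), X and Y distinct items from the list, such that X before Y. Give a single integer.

11

Checking all 90 ordered pairs for relation 'before'; matching pairs in alphabetical order:
(blue_phase, cyan_phase): blue_phase before cyan_phase ✓
(blue_phase, green_phase): blue_phase before green_phase ✓
(blue_phase, teal_phase): blue_phase before teal_phase ✓
(gold_phase, cyan_phase): gold_phase before cyan_phase ✓
(gold_phase, green_phase): gold_phase before green_phase ✓
(gold_phase, teal_phase): gold_phase before teal_phase ✓
(silver_phase, cyan_phase): silver_phase before cyan_phase ✓
(silver_phase, green_phase): silver_phase before green_phase ✓
(silver_phase, teal_phase): silver_phase before teal_phase ✓
(silver_phase, violet_phase): silver_phase before violet_phase ✓
(violet_phase, teal_phase): violet_phase before teal_phase ✓
Count: 11.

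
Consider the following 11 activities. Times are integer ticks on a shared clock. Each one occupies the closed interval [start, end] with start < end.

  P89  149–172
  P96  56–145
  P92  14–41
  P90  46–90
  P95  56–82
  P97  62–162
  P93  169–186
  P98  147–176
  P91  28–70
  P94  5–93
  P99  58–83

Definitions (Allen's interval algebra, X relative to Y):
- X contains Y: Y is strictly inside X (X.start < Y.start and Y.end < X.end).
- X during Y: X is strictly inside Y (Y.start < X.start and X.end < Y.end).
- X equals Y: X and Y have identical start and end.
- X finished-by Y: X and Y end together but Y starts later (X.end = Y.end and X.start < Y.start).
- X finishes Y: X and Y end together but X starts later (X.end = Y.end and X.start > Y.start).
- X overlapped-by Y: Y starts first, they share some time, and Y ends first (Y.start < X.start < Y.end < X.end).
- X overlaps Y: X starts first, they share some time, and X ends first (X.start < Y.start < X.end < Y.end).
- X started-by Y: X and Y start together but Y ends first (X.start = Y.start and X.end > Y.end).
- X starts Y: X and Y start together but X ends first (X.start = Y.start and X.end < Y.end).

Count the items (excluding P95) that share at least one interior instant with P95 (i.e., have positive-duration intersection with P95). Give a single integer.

6

Target P95 = [56, 82].
P89 [149, 172] → after → no.
P90 [46, 90] → contains → counts.
P91 [28, 70] → overlaps → counts.
P92 [14, 41] → before → no.
P93 [169, 186] → after → no.
P94 [5, 93] → contains → counts.
P96 [56, 145] → started-by → counts.
P97 [62, 162] → overlapped-by → counts.
P98 [147, 176] → after → no.
P99 [58, 83] → overlapped-by → counts.
Total: 6.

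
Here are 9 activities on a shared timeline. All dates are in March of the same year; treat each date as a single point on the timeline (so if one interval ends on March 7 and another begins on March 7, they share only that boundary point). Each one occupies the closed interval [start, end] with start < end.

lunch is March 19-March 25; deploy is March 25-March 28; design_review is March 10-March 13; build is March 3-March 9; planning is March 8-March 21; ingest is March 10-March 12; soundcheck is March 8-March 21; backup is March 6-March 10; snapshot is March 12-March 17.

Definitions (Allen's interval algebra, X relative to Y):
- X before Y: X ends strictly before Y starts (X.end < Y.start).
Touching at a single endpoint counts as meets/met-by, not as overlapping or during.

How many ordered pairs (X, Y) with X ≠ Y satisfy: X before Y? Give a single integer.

16

Checking all 72 ordered pairs for relation 'before'; matching pairs in alphabetical order:
(backup, deploy): backup before deploy ✓
(backup, lunch): backup before lunch ✓
(backup, snapshot): backup before snapshot ✓
(build, deploy): build before deploy ✓
(build, design_review): build before design_review ✓
(build, ingest): build before ingest ✓
(build, lunch): build before lunch ✓
(build, snapshot): build before snapshot ✓
(design_review, deploy): design_review before deploy ✓
(design_review, lunch): design_review before lunch ✓
(ingest, deploy): ingest before deploy ✓
(ingest, lunch): ingest before lunch ✓
(planning, deploy): planning before deploy ✓
(snapshot, deploy): snapshot before deploy ✓
(snapshot, lunch): snapshot before lunch ✓
(soundcheck, deploy): soundcheck before deploy ✓
Count: 16.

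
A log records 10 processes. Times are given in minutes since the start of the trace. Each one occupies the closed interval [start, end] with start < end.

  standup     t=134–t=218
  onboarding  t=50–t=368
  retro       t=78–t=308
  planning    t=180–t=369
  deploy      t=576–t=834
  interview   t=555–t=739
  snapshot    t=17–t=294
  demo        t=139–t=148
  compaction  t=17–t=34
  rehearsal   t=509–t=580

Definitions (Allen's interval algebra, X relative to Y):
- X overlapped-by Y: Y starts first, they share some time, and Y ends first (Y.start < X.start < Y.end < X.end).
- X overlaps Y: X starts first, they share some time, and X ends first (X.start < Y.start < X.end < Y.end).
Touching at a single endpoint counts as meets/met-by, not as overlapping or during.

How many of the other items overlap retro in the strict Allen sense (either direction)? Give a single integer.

Target retro = [t=78, t=308].
compaction [t=17, t=34] → before → no.
demo [t=139, t=148] → during → no.
deploy [t=576, t=834] → after → no.
interview [t=555, t=739] → after → no.
onboarding [t=50, t=368] → contains → no.
planning [t=180, t=369] → overlapped-by → counts.
rehearsal [t=509, t=580] → after → no.
snapshot [t=17, t=294] → overlaps → counts.
standup [t=134, t=218] → during → no.
Total: 2.

2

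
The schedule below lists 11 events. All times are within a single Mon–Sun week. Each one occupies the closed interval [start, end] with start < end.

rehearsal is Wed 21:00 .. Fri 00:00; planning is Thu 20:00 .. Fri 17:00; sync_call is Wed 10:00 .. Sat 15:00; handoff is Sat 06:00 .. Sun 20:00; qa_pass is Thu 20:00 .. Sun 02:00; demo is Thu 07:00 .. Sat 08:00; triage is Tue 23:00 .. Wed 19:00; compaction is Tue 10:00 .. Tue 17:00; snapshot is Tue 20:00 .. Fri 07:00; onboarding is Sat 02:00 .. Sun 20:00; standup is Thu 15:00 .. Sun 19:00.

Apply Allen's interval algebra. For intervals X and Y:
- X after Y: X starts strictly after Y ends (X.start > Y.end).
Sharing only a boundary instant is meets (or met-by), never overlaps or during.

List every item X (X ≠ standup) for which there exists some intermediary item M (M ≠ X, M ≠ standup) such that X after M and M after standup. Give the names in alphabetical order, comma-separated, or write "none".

none

Target standup = [Thu 15:00, Sun 19:00].
Intermediaries M with M after standup: none.
Union: none.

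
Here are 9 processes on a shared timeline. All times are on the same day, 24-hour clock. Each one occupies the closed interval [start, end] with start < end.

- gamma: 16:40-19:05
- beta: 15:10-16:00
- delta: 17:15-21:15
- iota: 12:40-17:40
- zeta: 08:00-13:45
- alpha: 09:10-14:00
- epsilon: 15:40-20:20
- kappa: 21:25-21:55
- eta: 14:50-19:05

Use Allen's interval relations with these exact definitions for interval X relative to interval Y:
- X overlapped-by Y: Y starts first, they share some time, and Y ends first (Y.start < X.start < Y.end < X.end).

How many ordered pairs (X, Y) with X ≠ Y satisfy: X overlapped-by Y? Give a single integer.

Checking all 72 ordered pairs for relation 'overlapped-by'; matching pairs in alphabetical order:
(alpha, zeta): alpha overlapped-by zeta ✓
(delta, epsilon): delta overlapped-by epsilon ✓
(delta, eta): delta overlapped-by eta ✓
(delta, gamma): delta overlapped-by gamma ✓
(delta, iota): delta overlapped-by iota ✓
(epsilon, beta): epsilon overlapped-by beta ✓
(epsilon, eta): epsilon overlapped-by eta ✓
(epsilon, iota): epsilon overlapped-by iota ✓
(eta, iota): eta overlapped-by iota ✓
(gamma, iota): gamma overlapped-by iota ✓
(iota, alpha): iota overlapped-by alpha ✓
(iota, zeta): iota overlapped-by zeta ✓
Count: 12.

12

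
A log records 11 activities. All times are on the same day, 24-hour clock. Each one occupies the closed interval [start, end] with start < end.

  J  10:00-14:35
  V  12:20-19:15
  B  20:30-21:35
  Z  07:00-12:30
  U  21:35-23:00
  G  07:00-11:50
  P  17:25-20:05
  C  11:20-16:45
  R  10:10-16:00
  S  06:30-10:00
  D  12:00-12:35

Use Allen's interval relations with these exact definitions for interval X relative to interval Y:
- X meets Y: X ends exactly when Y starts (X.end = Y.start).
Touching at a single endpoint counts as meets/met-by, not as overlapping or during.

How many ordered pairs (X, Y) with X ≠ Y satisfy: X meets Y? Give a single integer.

2

Checking all 110 ordered pairs for relation 'meets'; matching pairs in alphabetical order:
(B, U): B meets U ✓
(S, J): S meets J ✓
Count: 2.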